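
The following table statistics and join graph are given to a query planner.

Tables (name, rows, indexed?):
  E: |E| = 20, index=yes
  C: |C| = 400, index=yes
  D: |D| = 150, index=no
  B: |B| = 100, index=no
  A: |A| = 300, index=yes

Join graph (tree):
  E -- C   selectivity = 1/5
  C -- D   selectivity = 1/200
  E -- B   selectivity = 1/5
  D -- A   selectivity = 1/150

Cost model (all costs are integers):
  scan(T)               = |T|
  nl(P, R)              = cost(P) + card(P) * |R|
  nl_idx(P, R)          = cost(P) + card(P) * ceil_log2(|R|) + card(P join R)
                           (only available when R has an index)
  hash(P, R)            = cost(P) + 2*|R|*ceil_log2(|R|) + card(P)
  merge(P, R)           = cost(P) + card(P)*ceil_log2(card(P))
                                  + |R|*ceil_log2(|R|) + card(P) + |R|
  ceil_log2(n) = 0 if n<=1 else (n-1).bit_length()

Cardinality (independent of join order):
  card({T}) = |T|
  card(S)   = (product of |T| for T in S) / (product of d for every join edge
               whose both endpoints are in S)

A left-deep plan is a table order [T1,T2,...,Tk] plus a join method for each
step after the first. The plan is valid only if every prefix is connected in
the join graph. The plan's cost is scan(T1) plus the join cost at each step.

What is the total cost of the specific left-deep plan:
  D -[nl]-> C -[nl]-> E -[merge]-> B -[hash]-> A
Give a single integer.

step 1: scan D: cost=150, card=150
step 2: join C via nl
    card(P join C) = 150*400/(200) = 300
    cost = 150 + 150*400 = 60150
step 3: join E via nl
    card(P join E) = 300*20/(5) = 1200
    cost = 60150 + 300*20 = 66150
step 4: join B via merge
    card(P join B) = 1200*100/(5) = 24000
    cost = 66150 + 1200*11 + 100*7 + 1200 + 100 = 81350
step 5: join A via hash
    card(P join A) = 24000*300/(150) = 48000
    cost = 81350 + 2*300*9 + 24000 = 110750

110750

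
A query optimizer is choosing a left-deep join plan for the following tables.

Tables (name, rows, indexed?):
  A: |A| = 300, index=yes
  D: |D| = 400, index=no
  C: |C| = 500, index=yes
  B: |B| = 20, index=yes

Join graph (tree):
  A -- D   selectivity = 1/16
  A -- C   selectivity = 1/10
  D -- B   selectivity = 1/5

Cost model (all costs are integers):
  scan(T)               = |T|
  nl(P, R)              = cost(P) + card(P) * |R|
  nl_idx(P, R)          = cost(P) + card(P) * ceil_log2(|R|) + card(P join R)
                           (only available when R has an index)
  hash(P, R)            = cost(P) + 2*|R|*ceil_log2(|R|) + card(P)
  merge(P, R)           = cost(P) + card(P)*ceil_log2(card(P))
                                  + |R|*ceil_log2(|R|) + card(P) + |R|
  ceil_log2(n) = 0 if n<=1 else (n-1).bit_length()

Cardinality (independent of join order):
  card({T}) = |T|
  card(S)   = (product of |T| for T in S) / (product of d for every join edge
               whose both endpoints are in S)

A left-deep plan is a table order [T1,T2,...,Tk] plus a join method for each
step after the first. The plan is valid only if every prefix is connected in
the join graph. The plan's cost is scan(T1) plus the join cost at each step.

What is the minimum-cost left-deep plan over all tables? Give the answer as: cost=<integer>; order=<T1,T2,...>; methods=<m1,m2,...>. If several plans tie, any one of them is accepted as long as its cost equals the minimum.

Selinger DP (subsets sized 1..n):
  {A}: scan cost=300, card=300
  {D}: scan cost=400, card=400
  {C}: scan cost=500, card=500
  {B}: scan cost=20, card=20
  {AD}: card=7500; try (A,hash)→6200, (D,merge)→7300, (A,merge)→7400, (D,hash)→7800, (A,nl_idx)→11500, (D,nl)→120300 …(+1); best=6200 via (A,hash)
  {AC}: card=15000; try (A,hash)→6400, (C,merge)→8300, (A,merge)→8500, (C,hash)→9600, (C,nl_idx)→18000, (A,nl_idx)→20000 …(+2); best=6400 via (A,hash)
  {BD}: card=1600; try (B,hash)→1000, (B,nl_idx)→4000, (D,merge)→4140, (B,merge)→4520, (D,hash)→7240, (D,nl)→8020 …(+1); best=1000 via (B,hash)
  {ACD}: card=375000; try (C,hash)→22700, (D,hash)→28600, (C,merge)→116200, (D,merge)→235400, (C,nl_idx)→448700, (C,nl)→3756200 …(+1); best=22700 via (C,hash)
  {ABD}: card=30000; try (A,hash)→8000, (B,hash)→13900, (A,merge)→23200, (A,nl_idx)→45400, (B,nl_idx)→73700, (B,merge)→111320 …(+2); best=8000 via (A,hash)
  {ABCD}: card=1500000; try (C,hash)→47000, (B,hash)→397900, (C,merge)→493000, (C,nl_idx)→1778000, (B,nl_idx)→3397700, (B,nl)→7522700 …(+2); best=47000 via (C,hash)

cost=47000; order=D,B,A,C; methods=hash,hash,hash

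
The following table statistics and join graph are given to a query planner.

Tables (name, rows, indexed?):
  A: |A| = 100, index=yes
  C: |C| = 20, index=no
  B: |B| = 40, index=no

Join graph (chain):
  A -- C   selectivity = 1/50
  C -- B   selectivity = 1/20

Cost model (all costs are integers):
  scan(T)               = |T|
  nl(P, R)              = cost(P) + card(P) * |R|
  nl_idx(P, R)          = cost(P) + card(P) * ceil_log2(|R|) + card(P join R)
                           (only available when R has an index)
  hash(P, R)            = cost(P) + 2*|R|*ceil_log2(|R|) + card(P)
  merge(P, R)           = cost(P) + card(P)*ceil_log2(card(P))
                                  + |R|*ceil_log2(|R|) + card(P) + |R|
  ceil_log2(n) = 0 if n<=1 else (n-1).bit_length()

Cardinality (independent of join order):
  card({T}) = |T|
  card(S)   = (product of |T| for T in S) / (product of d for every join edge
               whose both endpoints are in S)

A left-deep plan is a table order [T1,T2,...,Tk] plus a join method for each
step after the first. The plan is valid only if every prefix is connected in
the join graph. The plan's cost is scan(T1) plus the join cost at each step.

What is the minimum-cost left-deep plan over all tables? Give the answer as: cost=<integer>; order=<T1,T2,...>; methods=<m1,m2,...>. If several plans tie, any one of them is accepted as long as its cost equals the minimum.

cost=640; order=B,C,A; methods=hash,nl_idx

Selinger DP (subsets sized 1..n):
  {A}: scan cost=100, card=100
  {C}: scan cost=20, card=20
  {B}: scan cost=40, card=40
  {AC}: card=40; try (A,nl_idx)→200, (C,hash)→400, (A,merge)→940, (C,merge)→1020, (A,hash)→1440, (A,nl)→2020 …(+1); best=200 via (A,nl_idx)
  {BC}: card=40; try (C,hash)→280, (B,merge)→420, (C,merge)→440, (B,hash)→520, (B,nl)→820, (C,nl)→840; best=280 via (C,hash)
  {ABC}: card=80; try (A,nl_idx)→640, (B,hash)→720, (B,merge)→760, (A,merge)→1360, (A,hash)→1720, (B,nl)→1800 …(+1); best=640 via (A,nl_idx)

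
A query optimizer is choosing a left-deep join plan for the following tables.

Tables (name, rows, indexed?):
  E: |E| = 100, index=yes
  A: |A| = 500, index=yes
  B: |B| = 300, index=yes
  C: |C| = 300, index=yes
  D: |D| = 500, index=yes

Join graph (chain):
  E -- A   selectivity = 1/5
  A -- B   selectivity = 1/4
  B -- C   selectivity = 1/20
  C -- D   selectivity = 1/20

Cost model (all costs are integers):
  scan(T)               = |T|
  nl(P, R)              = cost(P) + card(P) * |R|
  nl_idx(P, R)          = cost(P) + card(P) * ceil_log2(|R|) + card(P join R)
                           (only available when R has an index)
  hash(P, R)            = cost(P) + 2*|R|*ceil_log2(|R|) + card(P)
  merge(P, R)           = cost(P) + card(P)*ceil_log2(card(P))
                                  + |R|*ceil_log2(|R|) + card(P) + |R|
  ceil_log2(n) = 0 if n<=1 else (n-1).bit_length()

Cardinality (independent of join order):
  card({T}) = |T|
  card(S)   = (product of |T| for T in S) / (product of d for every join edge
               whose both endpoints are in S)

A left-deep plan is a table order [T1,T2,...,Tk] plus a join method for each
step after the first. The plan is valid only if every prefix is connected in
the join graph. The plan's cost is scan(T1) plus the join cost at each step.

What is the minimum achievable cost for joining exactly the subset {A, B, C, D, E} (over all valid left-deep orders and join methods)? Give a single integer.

Selinger DP over subsets of {A,B,C,D,E}:
  {E}: scan cost=100, card=100
  {A}: scan cost=500, card=500
  {B}: scan cost=300, card=300
  {C}: scan cost=300, card=300
  {D}: scan cost=500, card=500
  {AE}: card=10000; try (E,hash)→2400, (A,merge)→5900, (E,merge)→6300, (A,hash)→9200, (A,nl_idx)→11000, (E,nl_idx)→14000 …(+2); best=2400 via (E,hash)
  {AB}: card=37500; try (B,hash)→6400, (A,merge)→8300, (B,merge)→8500, (A,hash)→9600, (A,nl_idx)→40500, (B,nl_idx)→42500 …(+2); best=6400 via (B,hash)
  {BC}: card=4500; try (C,hash)→6000, (B,hash)→6000, (C,merge)→6300, (B,merge)→6300, (C,nl_idx)→7500, (B,nl_idx)→7500 …(+2); best=6000 via (C,hash)
  {CD}: card=7500; try (C,hash)→6400, (D,merge)→8300, (C,merge)→8500, (D,hash)→9600, (D,nl_idx)→10500, (C,nl_idx)→12500 …(+2); best=6400 via (C,hash)
  {ABE}: card=750000; try (B,hash)→17800, (E,hash)→45300, (B,merge)→155400, (E,merge)→644700, (B,nl_idx)→842400, (E,nl_idx)→1018900 …(+2); best=17800 via (B,hash)
  {ABC}: card=562500; try (A,hash)→19500, (C,hash)→49300, (A,merge)→74000, (A,nl_idx)→609000, (C,merge)→646900, (C,nl_idx)→906400 …(+2); best=19500 via (A,hash)
  {BCD}: card=112500; try (B,hash)→19300, (D,hash)→19500, (D,merge)→74000, (B,merge)→114400, (D,nl_idx)→159000, (B,nl_idx)→186400 …(+2); best=19300 via (B,hash)
  {ABCE}: card=11250000; try (E,hash)→583400, (C,hash)→773200, (E,merge)→11832800, (E,nl_idx)→15207000, (C,merge)→15770800, (C,nl_idx)→18017800 …(+2); best=583400 via (E,hash)
  {ABCD}: card=14062500; try (A,hash)→140800, (D,hash)→591000, (A,merge)→2049300, (D,merge)→11837000, (A,nl_idx)→15094300, (D,nl_idx)→19144500 …(+2); best=140800 via (A,hash)
  {ABCDE}: card=281250000; try (D,hash)→11842400, (E,hash)→14204700, (D,merge)→281838400, (E,merge)→351704100, (E,nl_idx)→379828300, (D,nl_idx)→383083400 …(+2); best=11842400 via (D,hash)

11842400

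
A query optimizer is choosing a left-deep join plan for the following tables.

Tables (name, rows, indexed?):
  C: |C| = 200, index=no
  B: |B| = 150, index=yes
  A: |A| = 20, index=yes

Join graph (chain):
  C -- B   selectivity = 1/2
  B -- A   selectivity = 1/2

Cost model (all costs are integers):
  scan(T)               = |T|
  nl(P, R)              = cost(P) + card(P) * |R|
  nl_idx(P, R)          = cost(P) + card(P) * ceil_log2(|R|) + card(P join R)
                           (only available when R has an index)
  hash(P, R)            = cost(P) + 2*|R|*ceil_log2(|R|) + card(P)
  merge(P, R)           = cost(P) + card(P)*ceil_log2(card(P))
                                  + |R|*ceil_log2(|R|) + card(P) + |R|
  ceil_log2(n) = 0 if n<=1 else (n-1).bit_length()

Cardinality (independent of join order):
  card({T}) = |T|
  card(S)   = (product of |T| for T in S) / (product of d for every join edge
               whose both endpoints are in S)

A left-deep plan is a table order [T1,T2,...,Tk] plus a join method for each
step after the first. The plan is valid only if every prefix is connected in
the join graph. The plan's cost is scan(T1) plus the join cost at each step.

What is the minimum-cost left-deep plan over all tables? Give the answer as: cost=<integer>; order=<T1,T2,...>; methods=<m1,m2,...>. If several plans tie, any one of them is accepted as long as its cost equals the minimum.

cost=5200; order=B,A,C; methods=hash,hash

Selinger DP (subsets sized 1..n):
  {C}: scan cost=200, card=200
  {B}: scan cost=150, card=150
  {A}: scan cost=20, card=20
  {BC}: card=15000; try (B,hash)→2800, (C,merge)→3300, (B,merge)→3350, (C,hash)→3500, (B,nl_idx)→16800, (C,nl)→30150 …(+1); best=2800 via (B,hash)
  {AB}: card=1500; try (A,hash)→500, (B,merge)→1490, (A,merge)→1620, (B,nl_idx)→1680, (A,nl_idx)→2400, (B,hash)→2440 …(+2); best=500 via (A,hash)
  {ABC}: card=150000; try (C,hash)→5200, (A,hash)→18000, (C,merge)→20300, (A,nl_idx)→227800, (A,merge)→227920, (C,nl)→300500 …(+1); best=5200 via (C,hash)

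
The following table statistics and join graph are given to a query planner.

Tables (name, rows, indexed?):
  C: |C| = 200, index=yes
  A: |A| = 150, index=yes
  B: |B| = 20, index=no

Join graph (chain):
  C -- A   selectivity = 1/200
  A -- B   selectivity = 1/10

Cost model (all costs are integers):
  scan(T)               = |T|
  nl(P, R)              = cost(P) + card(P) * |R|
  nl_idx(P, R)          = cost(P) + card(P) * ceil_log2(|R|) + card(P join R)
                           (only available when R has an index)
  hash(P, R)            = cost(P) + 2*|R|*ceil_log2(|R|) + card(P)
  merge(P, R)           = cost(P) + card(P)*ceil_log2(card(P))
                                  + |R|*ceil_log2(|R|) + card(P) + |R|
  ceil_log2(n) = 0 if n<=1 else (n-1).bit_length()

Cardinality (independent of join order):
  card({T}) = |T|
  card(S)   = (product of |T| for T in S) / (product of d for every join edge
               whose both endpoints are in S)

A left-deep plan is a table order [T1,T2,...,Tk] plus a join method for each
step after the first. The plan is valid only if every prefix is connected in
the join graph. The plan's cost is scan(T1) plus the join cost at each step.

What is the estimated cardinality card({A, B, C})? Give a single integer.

Tables in S: A(150), B(20), C(200)
Edges inside S: C-A(d=200), A-B(d=10)
numerator = 150 * 20 * 200 = 600000
denominator = 200 * 10 = 2000
card(S) = 600000 / 2000 = 300

300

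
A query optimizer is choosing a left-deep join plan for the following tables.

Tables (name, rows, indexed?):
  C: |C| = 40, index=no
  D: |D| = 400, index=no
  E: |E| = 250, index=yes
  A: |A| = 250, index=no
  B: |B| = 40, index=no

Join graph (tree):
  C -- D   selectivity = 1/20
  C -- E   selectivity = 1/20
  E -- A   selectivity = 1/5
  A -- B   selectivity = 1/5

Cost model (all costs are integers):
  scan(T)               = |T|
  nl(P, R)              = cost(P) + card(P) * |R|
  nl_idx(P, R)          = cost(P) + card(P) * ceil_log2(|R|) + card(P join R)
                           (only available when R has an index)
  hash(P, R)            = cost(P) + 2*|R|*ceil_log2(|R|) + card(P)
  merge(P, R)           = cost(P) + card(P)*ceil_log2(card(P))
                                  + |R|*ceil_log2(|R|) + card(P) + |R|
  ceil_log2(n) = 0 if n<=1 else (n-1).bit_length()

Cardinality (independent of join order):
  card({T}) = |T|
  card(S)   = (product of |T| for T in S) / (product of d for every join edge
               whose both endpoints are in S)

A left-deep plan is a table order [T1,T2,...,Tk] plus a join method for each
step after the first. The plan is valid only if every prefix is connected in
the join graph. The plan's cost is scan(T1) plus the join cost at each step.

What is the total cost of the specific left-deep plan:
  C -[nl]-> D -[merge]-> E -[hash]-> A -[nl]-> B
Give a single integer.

20041090

step 1: scan C: cost=40, card=40
step 2: join D via nl
    card(P join D) = 40*400/(20) = 800
    cost = 40 + 40*400 = 16040
step 3: join E via merge
    card(P join E) = 800*250/(20) = 10000
    cost = 16040 + 800*10 + 250*8 + 800 + 250 = 27090
step 4: join A via hash
    card(P join A) = 10000*250/(5) = 500000
    cost = 27090 + 2*250*8 + 10000 = 41090
step 5: join B via nl
    card(P join B) = 500000*40/(5) = 4000000
    cost = 41090 + 500000*40 = 20041090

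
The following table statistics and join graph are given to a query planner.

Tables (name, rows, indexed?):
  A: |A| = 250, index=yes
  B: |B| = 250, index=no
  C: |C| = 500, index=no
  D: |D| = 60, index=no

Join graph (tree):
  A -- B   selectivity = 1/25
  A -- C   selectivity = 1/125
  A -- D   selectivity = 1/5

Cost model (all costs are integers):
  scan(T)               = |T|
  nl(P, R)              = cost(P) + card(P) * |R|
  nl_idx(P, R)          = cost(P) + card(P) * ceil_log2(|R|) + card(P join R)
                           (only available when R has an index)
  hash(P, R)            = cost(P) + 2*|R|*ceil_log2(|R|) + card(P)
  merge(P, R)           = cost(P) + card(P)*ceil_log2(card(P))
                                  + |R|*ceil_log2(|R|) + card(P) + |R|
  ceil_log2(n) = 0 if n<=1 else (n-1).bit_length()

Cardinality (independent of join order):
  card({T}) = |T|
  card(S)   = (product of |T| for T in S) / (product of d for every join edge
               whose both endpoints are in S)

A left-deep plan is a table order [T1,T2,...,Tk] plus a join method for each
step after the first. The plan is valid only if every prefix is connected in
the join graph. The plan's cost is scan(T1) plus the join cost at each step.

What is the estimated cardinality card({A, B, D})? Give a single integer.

Tables in S: A(250), B(250), D(60)
Edges inside S: A-B(d=25), A-D(d=5)
numerator = 250 * 250 * 60 = 3750000
denominator = 25 * 5 = 125
card(S) = 3750000 / 125 = 30000

30000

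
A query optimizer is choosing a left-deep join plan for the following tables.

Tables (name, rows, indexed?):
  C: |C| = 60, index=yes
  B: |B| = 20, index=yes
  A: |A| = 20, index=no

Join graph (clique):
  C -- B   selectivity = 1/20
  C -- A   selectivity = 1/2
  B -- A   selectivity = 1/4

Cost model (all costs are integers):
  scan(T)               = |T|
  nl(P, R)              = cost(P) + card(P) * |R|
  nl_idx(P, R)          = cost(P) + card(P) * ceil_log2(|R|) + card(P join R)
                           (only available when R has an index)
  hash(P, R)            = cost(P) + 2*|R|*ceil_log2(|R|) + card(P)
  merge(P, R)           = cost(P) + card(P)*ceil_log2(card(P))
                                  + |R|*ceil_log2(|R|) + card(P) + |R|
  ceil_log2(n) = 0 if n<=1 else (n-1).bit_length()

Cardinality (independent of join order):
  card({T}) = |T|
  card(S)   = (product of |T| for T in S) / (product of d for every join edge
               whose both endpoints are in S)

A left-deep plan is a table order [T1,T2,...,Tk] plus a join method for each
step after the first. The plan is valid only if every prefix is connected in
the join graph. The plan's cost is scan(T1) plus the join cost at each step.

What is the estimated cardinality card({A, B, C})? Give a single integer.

Tables in S: A(20), B(20), C(60)
Edges inside S: C-B(d=20), C-A(d=2), B-A(d=4)
numerator = 20 * 20 * 60 = 24000
denominator = 20 * 2 * 4 = 160
card(S) = 24000 / 160 = 150

150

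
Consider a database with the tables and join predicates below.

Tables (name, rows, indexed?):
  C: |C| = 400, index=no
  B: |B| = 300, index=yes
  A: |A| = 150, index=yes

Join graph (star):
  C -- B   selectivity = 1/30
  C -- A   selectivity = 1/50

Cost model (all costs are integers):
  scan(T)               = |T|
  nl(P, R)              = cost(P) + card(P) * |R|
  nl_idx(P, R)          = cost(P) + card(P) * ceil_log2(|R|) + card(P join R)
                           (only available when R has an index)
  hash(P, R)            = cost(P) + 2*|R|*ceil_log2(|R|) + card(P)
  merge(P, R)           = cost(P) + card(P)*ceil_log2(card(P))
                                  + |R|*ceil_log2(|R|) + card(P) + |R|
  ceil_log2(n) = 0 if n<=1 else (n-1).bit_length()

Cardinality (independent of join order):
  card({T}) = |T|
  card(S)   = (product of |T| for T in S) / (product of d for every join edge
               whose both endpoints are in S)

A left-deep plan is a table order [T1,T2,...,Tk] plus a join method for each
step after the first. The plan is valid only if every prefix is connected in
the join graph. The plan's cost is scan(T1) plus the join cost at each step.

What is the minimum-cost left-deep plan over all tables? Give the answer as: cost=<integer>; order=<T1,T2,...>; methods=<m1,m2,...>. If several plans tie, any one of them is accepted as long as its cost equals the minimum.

cost=9800; order=C,A,B; methods=hash,hash

Selinger DP (subsets sized 1..n):
  {C}: scan cost=400, card=400
  {B}: scan cost=300, card=300
  {A}: scan cost=150, card=150
  {BC}: card=4000; try (B,hash)→6200, (C,merge)→7300, (B,merge)→7400, (C,hash)→7800, (B,nl_idx)→8000, (C,nl)→120300 …(+1); best=6200 via (B,hash)
  {AC}: card=1200; try (A,hash)→3200, (A,nl_idx)→4800, (C,merge)→5500, (A,merge)→5750, (C,hash)→7500, (C,nl)→60150 …(+1); best=3200 via (A,hash)
  {ABC}: card=12000; try (B,hash)→9800, (A,hash)→12600, (B,merge)→20600, (B,nl_idx)→26000, (A,nl_idx)→50200, (A,merge)→59550 …(+2); best=9800 via (B,hash)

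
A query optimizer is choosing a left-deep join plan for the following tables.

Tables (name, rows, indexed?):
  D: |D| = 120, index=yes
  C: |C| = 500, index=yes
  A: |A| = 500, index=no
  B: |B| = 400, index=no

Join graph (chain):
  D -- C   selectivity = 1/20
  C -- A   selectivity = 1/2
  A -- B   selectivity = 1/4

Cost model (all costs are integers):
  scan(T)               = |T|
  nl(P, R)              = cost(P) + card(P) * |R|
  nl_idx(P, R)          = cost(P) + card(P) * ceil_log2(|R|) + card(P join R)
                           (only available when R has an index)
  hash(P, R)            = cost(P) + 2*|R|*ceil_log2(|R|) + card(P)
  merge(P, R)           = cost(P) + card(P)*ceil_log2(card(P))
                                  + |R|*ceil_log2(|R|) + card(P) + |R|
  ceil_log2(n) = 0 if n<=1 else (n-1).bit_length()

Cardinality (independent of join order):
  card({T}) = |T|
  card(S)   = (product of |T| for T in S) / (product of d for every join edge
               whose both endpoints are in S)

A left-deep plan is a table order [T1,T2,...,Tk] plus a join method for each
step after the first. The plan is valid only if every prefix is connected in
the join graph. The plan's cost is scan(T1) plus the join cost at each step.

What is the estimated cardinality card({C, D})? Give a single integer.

3000

Tables in S: C(500), D(120)
Edges inside S: D-C(d=20)
numerator = 500 * 120 = 60000
denominator = 20 = 20
card(S) = 60000 / 20 = 3000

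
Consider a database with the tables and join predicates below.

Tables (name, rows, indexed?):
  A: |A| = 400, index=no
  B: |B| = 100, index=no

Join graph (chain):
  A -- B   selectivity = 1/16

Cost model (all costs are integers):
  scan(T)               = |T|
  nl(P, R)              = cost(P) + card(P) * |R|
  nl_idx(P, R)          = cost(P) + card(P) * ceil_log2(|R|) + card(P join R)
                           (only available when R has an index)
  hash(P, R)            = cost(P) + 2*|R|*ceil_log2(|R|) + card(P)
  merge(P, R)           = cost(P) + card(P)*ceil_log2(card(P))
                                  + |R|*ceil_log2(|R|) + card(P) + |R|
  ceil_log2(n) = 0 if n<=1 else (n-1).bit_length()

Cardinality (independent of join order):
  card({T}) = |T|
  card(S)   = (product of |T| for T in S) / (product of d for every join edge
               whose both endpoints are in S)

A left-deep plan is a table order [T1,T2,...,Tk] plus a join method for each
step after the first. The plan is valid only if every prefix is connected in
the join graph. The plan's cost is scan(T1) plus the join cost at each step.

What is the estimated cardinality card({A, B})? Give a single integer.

2500

Tables in S: A(400), B(100)
Edges inside S: A-B(d=16)
numerator = 400 * 100 = 40000
denominator = 16 = 16
card(S) = 40000 / 16 = 2500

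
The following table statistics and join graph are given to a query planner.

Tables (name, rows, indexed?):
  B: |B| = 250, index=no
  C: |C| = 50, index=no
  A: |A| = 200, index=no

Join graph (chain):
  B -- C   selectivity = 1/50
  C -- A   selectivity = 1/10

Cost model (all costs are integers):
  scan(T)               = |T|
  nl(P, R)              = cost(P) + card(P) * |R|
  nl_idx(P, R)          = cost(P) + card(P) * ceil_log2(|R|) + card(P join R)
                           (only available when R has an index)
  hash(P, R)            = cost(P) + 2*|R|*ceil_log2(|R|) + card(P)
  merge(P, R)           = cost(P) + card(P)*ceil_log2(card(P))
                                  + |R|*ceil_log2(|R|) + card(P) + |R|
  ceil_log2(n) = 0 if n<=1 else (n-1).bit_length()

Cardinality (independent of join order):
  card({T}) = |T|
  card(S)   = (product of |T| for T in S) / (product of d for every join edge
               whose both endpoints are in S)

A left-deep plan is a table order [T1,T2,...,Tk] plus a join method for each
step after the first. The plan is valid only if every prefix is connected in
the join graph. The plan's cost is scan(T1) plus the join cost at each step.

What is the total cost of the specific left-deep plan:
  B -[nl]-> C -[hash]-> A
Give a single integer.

16200

step 1: scan B: cost=250, card=250
step 2: join C via nl
    card(P join C) = 250*50/(50) = 250
    cost = 250 + 250*50 = 12750
step 3: join A via hash
    card(P join A) = 250*200/(10) = 5000
    cost = 12750 + 2*200*8 + 250 = 16200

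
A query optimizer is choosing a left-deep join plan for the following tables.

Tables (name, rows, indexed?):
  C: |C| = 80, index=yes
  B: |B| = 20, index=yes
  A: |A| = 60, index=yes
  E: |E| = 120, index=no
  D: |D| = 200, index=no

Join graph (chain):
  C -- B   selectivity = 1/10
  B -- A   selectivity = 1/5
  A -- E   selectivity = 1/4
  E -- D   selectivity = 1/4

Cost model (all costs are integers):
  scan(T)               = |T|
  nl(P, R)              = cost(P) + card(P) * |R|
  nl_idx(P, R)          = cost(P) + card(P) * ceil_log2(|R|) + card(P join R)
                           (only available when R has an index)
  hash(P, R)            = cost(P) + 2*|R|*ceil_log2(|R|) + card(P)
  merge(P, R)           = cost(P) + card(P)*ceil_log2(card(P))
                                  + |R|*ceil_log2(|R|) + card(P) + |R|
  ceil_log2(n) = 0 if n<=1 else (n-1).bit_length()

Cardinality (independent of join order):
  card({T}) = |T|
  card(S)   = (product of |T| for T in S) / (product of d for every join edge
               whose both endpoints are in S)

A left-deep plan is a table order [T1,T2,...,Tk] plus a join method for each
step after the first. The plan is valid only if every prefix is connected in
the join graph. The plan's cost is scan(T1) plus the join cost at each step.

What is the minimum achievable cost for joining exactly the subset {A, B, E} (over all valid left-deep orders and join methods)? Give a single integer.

2240

Selinger DP over subsets of {A,B,E}:
  {B}: scan cost=20, card=20
  {A}: scan cost=60, card=60
  {E}: scan cost=120, card=120
  {AB}: card=240; try (B,hash)→320, (A,nl_idx)→380, (A,merge)→560, (B,merge)→600, (B,nl_idx)→600, (A,hash)→760 …(+2); best=320 via (B,hash)
  {AE}: card=1800; try (A,hash)→960, (E,merge)→1440, (A,merge)→1500, (E,hash)→1800, (A,nl_idx)→2640, (E,nl)→7260 …(+1); best=960 via (A,hash)
  {ABE}: card=7200; try (E,hash)→2240, (B,hash)→2960, (E,merge)→3440, (B,nl_idx)→17160, (B,merge)→22680, (E,nl)→29120 …(+1); best=2240 via (E,hash)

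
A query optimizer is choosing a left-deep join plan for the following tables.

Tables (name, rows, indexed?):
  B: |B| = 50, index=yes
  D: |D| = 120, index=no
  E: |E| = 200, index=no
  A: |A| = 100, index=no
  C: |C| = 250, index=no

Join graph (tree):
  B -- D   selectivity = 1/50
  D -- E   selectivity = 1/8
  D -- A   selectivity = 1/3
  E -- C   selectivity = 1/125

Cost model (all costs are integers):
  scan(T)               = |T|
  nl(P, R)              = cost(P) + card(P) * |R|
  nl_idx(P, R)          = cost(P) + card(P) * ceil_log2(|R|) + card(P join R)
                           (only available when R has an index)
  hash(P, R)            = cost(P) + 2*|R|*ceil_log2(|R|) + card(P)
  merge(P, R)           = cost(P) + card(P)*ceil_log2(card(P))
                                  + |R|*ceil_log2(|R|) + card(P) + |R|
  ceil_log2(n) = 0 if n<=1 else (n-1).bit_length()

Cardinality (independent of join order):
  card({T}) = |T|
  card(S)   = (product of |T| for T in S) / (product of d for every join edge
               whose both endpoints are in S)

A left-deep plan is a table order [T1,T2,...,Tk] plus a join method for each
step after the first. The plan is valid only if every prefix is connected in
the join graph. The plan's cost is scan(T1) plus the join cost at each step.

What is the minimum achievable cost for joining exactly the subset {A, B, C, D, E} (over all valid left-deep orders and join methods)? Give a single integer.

18000

Selinger DP over subsets of {A,B,C,D,E}:
  {B}: scan cost=50, card=50
  {D}: scan cost=120, card=120
  {E}: scan cost=200, card=200
  {A}: scan cost=100, card=100
  {C}: scan cost=250, card=250
  {BD}: card=120; try (B,hash)→840, (B,nl_idx)→960, (D,merge)→1360, (B,merge)→1430, (D,hash)→1780, (D,nl)→6050 …(+1); best=840 via (B,hash)
  {DE}: card=3000; try (D,hash)→2080, (E,merge)→2880, (D,merge)→2960, (E,hash)→3440, (E,nl)→24120, (D,nl)→24200; best=2080 via (D,hash)
  {AD}: card=4000; try (A,hash)→1640, (D,merge)→1860, (D,hash)→1880, (A,merge)→1880, (D,nl)→12100, (A,nl)→12120; best=1640 via (A,hash)
  {CE}: card=400; try (E,hash)→3700, (C,merge)→4250, (E,merge)→4300, (C,hash)→4400, (C,nl)→50200, (E,nl)→50250; best=3700 via (E,hash)
  {BDE}: card=3000; try (E,merge)→3600, (E,hash)→4160, (B,hash)→5680, (B,nl_idx)→23080, (E,nl)→24840, (B,merge)→41430 …(+1); best=3600 via (E,merge)
  {ABD}: card=4000; try (A,hash)→2360, (A,merge)→2600, (B,hash)→6240, (A,nl)→12840, (B,nl_idx)→29640, (B,merge)→53990 …(+1); best=2360 via (A,hash)
  {ADE}: card=100000; try (A,hash)→6480, (E,hash)→8840, (A,merge)→41880, (E,merge)→55440, (A,nl)→302080, (E,nl)→801640; best=6480 via (A,hash)
  {CDE}: card=6000; try (D,hash)→5780, (D,merge)→8660, (C,hash)→9080, (C,merge)→43330, (D,nl)→51700, (C,nl)→752080; best=5780 via (D,hash)
  {ABDE}: card=100000; try (A,hash)→8000, (E,hash)→9560, (A,merge)→43400, (E,merge)→56160, (B,hash)→107080, (A,nl)→303600 …(+4); best=8000 via (A,hash)
  {BCDE}: card=6000; try (C,hash)→10600, (B,hash)→12380, (C,merge)→44850, (B,nl_idx)→47780, (B,merge)→90130, (B,nl)→305780 …(+1); best=10600 via (C,hash)
  {ACDE}: card=200000; try (A,hash)→13180, (A,merge)→90580, (C,hash)→110480, (A,nl)→605780, (C,merge)→1808730, (C,nl)→25006480; best=13180 via (A,hash)
  {ABCDE}: card=200000; try (A,hash)→18000, (A,merge)→95400, (C,hash)→112000, (B,hash)→213780, (A,nl)→610600, (B,nl_idx)→1413180 …(+4); best=18000 via (A,hash)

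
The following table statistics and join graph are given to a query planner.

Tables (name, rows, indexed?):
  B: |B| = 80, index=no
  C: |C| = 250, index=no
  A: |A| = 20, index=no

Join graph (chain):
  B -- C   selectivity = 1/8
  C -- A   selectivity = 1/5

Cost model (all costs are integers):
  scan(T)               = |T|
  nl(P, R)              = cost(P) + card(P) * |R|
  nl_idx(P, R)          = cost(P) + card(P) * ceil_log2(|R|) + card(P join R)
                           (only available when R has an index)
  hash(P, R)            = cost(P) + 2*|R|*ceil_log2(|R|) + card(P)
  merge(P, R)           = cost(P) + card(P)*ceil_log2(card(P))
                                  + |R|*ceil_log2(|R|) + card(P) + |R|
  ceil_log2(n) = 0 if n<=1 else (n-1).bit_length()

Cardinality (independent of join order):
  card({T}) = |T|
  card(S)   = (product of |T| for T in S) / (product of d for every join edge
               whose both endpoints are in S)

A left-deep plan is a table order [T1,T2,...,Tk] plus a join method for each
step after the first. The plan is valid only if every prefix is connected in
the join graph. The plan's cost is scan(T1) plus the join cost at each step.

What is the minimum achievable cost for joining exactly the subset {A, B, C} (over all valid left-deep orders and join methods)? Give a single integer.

2820

Selinger DP over subsets of {A,B,C}:
  {B}: scan cost=80, card=80
  {C}: scan cost=250, card=250
  {A}: scan cost=20, card=20
  {BC}: card=2500; try (B,hash)→1620, (C,merge)→2970, (B,merge)→3140, (C,hash)→4160, (C,nl)→20080, (B,nl)→20250; best=1620 via (B,hash)
  {AC}: card=1000; try (A,hash)→700, (C,merge)→2390, (A,merge)→2620, (C,hash)→4040, (C,nl)→5020, (A,nl)→5250; best=700 via (A,hash)
  {ABC}: card=10000; try (B,hash)→2820, (A,hash)→4320, (B,merge)→12340, (A,merge)→34240, (A,nl)→51620, (B,nl)→80700; best=2820 via (B,hash)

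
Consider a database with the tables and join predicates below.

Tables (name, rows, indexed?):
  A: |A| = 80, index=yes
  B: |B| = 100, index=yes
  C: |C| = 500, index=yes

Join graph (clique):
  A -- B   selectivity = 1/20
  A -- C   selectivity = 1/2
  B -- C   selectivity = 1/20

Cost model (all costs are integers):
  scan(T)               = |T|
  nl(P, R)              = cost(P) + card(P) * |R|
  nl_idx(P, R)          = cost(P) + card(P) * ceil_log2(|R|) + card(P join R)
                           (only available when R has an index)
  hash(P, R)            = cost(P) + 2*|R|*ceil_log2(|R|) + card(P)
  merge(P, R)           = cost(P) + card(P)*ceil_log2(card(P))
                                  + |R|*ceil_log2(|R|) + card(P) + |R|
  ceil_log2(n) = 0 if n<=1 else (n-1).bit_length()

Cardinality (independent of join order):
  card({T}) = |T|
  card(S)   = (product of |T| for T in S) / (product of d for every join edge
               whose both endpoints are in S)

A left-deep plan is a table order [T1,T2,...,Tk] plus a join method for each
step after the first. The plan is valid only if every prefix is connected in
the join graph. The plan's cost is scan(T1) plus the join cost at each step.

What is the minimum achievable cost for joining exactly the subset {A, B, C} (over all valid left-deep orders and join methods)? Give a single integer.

6020

Selinger DP over subsets of {A,B,C}:
  {A}: scan cost=80, card=80
  {B}: scan cost=100, card=100
  {C}: scan cost=500, card=500
  {AB}: card=400; try (B,nl_idx)→1040, (A,nl_idx)→1200, (A,hash)→1320, (B,merge)→1520, (A,merge)→1540, (B,hash)→1560 …(+2); best=1040 via (B,nl_idx)
  {AC}: card=20000; try (A,hash)→2120, (C,merge)→5720, (A,merge)→6140, (C,hash)→9160, (C,nl_idx)→20800, (A,nl_idx)→24000 …(+2); best=2120 via (A,hash)
  {BC}: card=2500; try (B,hash)→2400, (C,nl_idx)→3500, (C,merge)→5900, (B,merge)→6300, (B,nl_idx)→6500, (C,hash)→9200 …(+2); best=2400 via (B,hash)
  {ABC}: card=5000; try (A,hash)→6020, (C,nl_idx)→9640, (C,merge)→10040, (C,hash)→10440, (B,hash)→23520, (A,nl_idx)→24900 …(+6); best=6020 via (A,hash)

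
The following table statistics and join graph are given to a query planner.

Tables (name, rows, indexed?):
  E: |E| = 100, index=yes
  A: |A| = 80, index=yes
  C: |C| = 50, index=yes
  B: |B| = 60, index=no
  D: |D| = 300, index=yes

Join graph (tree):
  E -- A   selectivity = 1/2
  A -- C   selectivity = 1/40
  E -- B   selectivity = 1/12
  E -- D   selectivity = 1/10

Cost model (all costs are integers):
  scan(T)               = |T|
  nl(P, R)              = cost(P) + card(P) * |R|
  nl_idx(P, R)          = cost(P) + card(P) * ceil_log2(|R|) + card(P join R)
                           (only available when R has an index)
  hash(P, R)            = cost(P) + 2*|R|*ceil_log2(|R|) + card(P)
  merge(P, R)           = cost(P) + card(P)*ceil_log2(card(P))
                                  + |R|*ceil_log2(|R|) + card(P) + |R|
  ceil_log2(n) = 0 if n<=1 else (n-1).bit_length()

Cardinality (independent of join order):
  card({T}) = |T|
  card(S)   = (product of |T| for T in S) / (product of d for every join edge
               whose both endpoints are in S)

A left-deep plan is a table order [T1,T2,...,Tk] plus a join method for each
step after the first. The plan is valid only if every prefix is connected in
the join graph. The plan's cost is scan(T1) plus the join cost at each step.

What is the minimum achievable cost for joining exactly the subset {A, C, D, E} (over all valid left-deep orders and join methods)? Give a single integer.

Selinger DP over subsets of {A,C,D,E}:
  {E}: scan cost=100, card=100
  {A}: scan cost=80, card=80
  {C}: scan cost=50, card=50
  {D}: scan cost=300, card=300
  {AE}: card=4000; try (A,hash)→1320, (E,merge)→1520, (A,merge)→1540, (E,hash)→1560, (E,nl_idx)→4640, (A,nl_idx)→4800 …(+2); best=1320 via (A,hash)
  {DE}: card=3000; try (E,hash)→2000, (D,merge)→3900, (D,nl_idx)→4000, (E,merge)→4100, (E,nl_idx)→5400, (D,hash)→5600 …(+2); best=2000 via (E,hash)
  {AC}: card=100; try (A,nl_idx)→500, (C,nl_idx)→660, (C,hash)→760, (A,merge)→1040, (C,merge)→1070, (A,hash)→1220 …(+2); best=500 via (A,nl_idx)
  {ACE}: card=5000; try (E,hash)→2000, (E,merge)→2100, (C,hash)→5920, (E,nl_idx)→6200, (E,nl)→10500, (C,nl_idx)→30320 …(+2); best=2000 via (E,hash)
  {ADE}: card=120000; try (A,hash)→6120, (D,hash)→10720, (A,merge)→41640, (D,merge)→56320, (A,nl_idx)→143000, (D,nl_idx)→157320 …(+2); best=6120 via (A,hash)
  {ACDE}: card=150000; try (D,hash)→12400, (D,merge)→75000, (C,hash)→126720, (D,nl_idx)→197000, (C,nl_idx)→876120, (D,nl)→1502000 …(+2); best=12400 via (D,hash)

12400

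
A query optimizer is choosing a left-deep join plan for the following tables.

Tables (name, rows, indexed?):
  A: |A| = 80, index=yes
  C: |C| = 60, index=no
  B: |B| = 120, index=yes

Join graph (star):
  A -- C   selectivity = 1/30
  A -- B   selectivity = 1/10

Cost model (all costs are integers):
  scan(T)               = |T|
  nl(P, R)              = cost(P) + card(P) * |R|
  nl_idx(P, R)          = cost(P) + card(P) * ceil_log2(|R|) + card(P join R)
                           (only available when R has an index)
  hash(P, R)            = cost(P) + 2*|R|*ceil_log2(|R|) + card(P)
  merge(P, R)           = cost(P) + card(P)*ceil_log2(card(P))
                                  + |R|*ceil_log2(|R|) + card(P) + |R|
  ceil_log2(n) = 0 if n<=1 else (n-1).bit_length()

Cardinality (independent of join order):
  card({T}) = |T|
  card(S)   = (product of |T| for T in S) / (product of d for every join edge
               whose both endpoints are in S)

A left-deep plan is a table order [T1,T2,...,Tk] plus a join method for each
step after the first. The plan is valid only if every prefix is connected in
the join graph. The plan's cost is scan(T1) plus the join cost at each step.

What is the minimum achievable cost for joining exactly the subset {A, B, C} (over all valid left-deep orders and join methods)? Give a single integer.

Selinger DP over subsets of {A,B,C}:
  {A}: scan cost=80, card=80
  {C}: scan cost=60, card=60
  {B}: scan cost=120, card=120
  {AC}: card=160; try (A,nl_idx)→640, (C,hash)→880, (A,merge)→1120, (C,merge)→1140, (A,hash)→1240, (A,nl)→4860 …(+1); best=640 via (A,nl_idx)
  {AB}: card=960; try (A,hash)→1360, (B,nl_idx)→1600, (B,merge)→1680, (A,merge)→1720, (B,hash)→1840, (A,nl_idx)→1920 …(+2); best=1360 via (A,hash)
  {ABC}: card=1920; try (B,hash)→2480, (C,hash)→3040, (B,merge)→3040, (B,nl_idx)→3680, (C,merge)→12340, (B,nl)→19840 …(+1); best=2480 via (B,hash)

2480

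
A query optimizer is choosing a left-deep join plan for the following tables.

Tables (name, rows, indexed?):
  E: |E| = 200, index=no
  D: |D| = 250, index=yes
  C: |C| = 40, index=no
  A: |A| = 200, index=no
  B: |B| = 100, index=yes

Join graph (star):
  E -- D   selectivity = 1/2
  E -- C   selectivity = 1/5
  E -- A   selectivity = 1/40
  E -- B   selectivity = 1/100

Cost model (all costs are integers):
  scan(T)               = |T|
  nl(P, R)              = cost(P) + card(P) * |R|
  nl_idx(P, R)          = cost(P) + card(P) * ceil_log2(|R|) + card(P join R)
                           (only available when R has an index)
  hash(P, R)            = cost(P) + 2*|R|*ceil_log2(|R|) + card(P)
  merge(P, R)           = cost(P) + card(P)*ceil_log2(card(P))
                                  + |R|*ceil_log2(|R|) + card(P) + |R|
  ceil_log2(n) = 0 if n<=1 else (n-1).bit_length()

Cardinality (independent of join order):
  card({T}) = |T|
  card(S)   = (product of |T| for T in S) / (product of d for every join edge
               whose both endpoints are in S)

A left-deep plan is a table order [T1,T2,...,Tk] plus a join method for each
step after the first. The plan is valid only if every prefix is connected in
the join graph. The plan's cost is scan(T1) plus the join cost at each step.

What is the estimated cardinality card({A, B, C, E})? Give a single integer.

8000

Tables in S: A(200), B(100), C(40), E(200)
Edges inside S: E-C(d=5), E-A(d=40), E-B(d=100)
numerator = 200 * 100 * 40 * 200 = 160000000
denominator = 5 * 40 * 100 = 20000
card(S) = 160000000 / 20000 = 8000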